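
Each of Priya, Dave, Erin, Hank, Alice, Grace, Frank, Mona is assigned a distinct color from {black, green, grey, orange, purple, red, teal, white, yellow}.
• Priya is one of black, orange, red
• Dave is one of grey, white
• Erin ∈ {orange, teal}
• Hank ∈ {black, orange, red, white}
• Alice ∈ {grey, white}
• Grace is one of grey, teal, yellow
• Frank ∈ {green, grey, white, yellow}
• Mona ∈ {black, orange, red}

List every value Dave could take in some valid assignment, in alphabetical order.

The 8 variables draw from only 8 values {black, green, grey, orange, red, teal, white, yellow}, so each is used; only Frank can be green, hence Frank = green.
The 7 still-open variables together cover exactly {black, grey, orange, red, teal, white, yellow} — 7 values for 7 variables — and yellow appears only in Grace's list, so Grace = yellow.
The 6 still-open variables draw from only 6 values {black, grey, orange, red, teal, white}, so each is used; only Erin can be teal, hence Erin = teal.
The 2 variables Dave and Alice are confined to {grey, white}, which locks those values in; drop them from Hank.
No further eliminations apply; Dave can still be any of grey, white.

grey, white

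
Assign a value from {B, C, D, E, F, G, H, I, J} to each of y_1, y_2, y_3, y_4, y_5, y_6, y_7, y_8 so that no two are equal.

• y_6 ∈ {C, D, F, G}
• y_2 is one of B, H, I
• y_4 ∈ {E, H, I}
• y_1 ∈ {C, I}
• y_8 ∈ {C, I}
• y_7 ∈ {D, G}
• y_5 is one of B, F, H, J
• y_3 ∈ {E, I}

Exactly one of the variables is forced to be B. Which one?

y_2

y_1 and y_8 between them cover only {C, I} — a naked pair. Remove those values from y_2, y_3, y_4, y_6.
y_3 must be E (only option left). Eliminate E elsewhere: y_4.
y_4 has just one choice, so y_4 = H. Remove H from y_2, y_5.
So B goes to y_2.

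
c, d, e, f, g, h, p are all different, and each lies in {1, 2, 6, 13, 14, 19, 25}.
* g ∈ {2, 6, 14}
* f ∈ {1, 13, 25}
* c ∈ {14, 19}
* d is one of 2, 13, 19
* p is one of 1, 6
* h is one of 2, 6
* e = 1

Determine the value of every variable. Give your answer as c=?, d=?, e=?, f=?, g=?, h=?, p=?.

c=19, d=13, e=1, f=25, g=14, h=2, p=6

e has just one choice, so e = 1. Eliminate 1 elsewhere: f, p.
That leaves p = 6. Remove 6 from g, h.
That leaves h = 2. Strike 2 from d, g.
g must be 14 (only option left). So c can't be 14.
c must be 19 (only option left). Eliminate 19 elsewhere: d.
d has just one choice, so d = 13. Remove 13 from f.
f's domain is down to {25}, so f = 25.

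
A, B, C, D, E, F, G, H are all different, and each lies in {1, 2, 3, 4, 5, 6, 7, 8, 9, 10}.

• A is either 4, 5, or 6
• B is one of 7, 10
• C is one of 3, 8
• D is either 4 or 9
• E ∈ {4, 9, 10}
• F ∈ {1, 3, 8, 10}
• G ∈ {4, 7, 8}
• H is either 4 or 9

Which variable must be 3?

C

D and H between them cover only {4, 9} — a naked pair. Remove those values from A, E, G.
E's domain is down to {10}, so E = 10. Remove 10 from B, F.
B must be 7 (only option left). So G can't be 7.
G's domain is down to {8}, so G = 8. So C, F can't be 8.
So 3 goes to C.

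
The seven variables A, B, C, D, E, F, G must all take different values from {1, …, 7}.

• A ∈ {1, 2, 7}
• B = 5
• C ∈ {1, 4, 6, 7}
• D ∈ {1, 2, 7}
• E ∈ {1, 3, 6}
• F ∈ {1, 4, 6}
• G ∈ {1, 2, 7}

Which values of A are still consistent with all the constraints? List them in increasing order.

B must be 5 (only option left).
The 6 still-open variables draw from only 6 values {1, 2, 3, 4, 6, 7}, so each is used; only E can be 3, hence E = 3.
A, D, G share exactly the 3 values {1, 2, 7}; by pigeonhole those values go to them, so strike 1, 2, 7 from C, F.
No further eliminations apply; A can still be any of 1, 2, 7.

1, 2, 7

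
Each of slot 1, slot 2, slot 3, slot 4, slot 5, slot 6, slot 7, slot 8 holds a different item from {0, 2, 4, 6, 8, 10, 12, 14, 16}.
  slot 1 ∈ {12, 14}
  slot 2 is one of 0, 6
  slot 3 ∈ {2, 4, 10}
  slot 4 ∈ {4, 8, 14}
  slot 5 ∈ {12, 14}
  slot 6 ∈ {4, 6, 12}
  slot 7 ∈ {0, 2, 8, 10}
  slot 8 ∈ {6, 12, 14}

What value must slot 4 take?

8

The 2 variables slot 1 and slot 5 are confined to {12, 14}, which locks those values in; drop them from slot 4, slot 6, slot 8.
slot 8 must be 6 (only option left). Eliminate 6 elsewhere: slot 2, slot 6.
That leaves slot 2 = 0. Strike 0 from slot 7.
slot 6's domain is down to {4}, so slot 6 = 4. Remove 4 from slot 3, slot 4.
So slot 4 = 8.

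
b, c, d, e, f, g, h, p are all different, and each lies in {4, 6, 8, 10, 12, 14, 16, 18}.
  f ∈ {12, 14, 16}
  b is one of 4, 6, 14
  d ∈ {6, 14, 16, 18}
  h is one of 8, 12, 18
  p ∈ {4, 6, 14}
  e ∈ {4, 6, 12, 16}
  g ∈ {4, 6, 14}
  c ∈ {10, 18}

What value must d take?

18

Among the 8 variables, 8 fits only h (and all 8 values in {4, 6, 8, 10, 12, 14, 16, 18} must be used), so h = 8.
The 7 still-open variables together cover exactly {4, 6, 10, 12, 14, 16, 18} — 7 values for 7 variables — and 10 appears only in c's list, so c = 10.
The 6 still-open variables draw from only 6 values {4, 6, 12, 14, 16, 18}, so each is used; only d can be 18, hence d = 18.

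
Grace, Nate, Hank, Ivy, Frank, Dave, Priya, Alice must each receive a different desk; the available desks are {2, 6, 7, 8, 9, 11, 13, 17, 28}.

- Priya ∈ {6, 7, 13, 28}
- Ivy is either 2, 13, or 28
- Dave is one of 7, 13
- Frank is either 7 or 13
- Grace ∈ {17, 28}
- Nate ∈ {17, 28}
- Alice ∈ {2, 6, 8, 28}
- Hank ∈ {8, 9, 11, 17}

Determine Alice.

8

The 2 variables Grace and Nate are confined to {17, 28}, which locks those values in; drop them from Hank, Ivy, Priya, Alice.
Frank and Dave share exactly the 2 values {7, 13}; by pigeonhole those values go to them, so strike 7, 13 from Ivy, Priya.
Ivy has just one choice, so Ivy = 2. Strike 2 from Alice.
Priya's domain is down to {6}, so Priya = 6. Eliminate 6 elsewhere: Alice.
So Alice = 8.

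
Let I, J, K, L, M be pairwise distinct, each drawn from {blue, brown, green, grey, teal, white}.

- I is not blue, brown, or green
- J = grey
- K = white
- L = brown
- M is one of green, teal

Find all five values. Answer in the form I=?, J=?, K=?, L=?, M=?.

J's domain is down to {grey}, so J = grey. So I can't be grey.
That leaves K = white. Eliminate white elsewhere: I.
L has just one choice, so L = brown.
That leaves I = teal. Eliminate teal elsewhere: M.
M has just one choice, so M = green.

I=teal, J=grey, K=white, L=brown, M=green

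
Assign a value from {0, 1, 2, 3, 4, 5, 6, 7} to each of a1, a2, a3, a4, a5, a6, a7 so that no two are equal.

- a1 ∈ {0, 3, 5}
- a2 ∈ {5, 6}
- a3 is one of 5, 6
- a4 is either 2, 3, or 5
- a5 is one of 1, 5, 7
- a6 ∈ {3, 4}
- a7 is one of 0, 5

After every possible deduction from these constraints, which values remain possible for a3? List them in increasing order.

a2 and a3 share exactly the 2 values {5, 6}; by pigeonhole those values go to them, so strike 5, 6 from a1, a4, a5, a7.
That leaves a7 = 0. So a1 can't be 0.
That leaves a1 = 3. Strike 3 from a4, a6.
That leaves a4 = 2.
That leaves a6 = 4.
No further eliminations apply; a3 can still be any of 5, 6.

5, 6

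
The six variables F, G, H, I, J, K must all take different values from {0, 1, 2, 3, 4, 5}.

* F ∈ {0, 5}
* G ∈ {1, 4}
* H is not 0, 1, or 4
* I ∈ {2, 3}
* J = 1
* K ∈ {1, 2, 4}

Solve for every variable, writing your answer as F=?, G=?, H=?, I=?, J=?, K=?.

J must be 1 (only option left). So G, K can't be 1.
G must be 4 (only option left). Strike 4 from K.
K's domain is down to {2}, so K = 2. Strike 2 from H, I.
I must be 3 (only option left). So H can't be 3.
That leaves H = 5. Eliminate 5 elsewhere: F.
That leaves F = 0.

F=0, G=4, H=5, I=3, J=1, K=2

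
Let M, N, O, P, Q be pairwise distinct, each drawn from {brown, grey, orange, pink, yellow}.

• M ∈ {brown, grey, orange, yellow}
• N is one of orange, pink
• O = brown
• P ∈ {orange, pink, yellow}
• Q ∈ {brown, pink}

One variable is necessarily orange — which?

N

O has just one choice, so O = brown. So M, Q can't be brown.
That leaves Q = pink. Eliminate pink elsewhere: N, P.
So orange goes to N.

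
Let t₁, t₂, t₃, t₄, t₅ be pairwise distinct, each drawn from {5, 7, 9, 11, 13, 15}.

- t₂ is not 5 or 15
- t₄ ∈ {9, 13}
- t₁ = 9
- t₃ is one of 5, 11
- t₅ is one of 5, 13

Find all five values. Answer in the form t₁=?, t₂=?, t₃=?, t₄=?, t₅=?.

t₁=9, t₂=7, t₃=11, t₄=13, t₅=5

t₁'s domain is down to {9}, so t₁ = 9. Eliminate 9 elsewhere: t₂, t₄.
t₄'s domain is down to {13}, so t₄ = 13. Remove 13 from t₂, t₅.
t₅ has just one choice, so t₅ = 5. So t₃ can't be 5.
t₃'s domain is down to {11}, so t₃ = 11. Eliminate 11 elsewhere: t₂.
t₂ has just one choice, so t₂ = 7.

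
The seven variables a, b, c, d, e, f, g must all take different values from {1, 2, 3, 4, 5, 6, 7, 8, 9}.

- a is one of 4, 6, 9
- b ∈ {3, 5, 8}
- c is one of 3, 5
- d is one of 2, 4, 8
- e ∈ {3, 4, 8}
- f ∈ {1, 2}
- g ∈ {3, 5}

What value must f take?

The 2 variables c and g are confined to {3, 5}, which locks those values in; drop them from b, e.
b must be 8 (only option left). Eliminate 8 elsewhere: d, e.
e's domain is down to {4}, so e = 4. Strike 4 from a, d.
d must be 2 (only option left). Remove 2 from f.
So f = 1.

1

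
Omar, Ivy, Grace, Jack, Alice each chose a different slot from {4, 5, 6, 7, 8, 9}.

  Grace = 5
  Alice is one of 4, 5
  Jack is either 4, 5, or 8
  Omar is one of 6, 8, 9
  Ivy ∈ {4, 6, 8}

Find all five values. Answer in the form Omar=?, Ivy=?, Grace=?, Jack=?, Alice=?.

Grace has just one choice, so Grace = 5. Strike 5 from Jack, Alice.
Alice must be 4 (only option left). So Ivy, Jack can't be 4.
Jack must be 8 (only option left). Eliminate 8 elsewhere: Omar, Ivy.
Ivy's domain is down to {6}, so Ivy = 6. So Omar can't be 6.
Omar's domain is down to {9}, so Omar = 9.

Omar=9, Ivy=6, Grace=5, Jack=8, Alice=4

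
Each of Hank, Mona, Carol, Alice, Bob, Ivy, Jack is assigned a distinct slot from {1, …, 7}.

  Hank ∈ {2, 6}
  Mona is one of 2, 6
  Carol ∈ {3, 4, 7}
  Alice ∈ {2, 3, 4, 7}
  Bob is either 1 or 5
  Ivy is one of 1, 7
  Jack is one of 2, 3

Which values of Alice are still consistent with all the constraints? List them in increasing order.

4, 7

The 7 variables draw from only 7 values {1, 2, 3, 4, 5, 6, 7}, so each is used; only Bob can be 5, hence Bob = 5.
The 6 still-open variables draw from only 6 values {1, 2, 3, 4, 6, 7}, so each is used; only Ivy can be 1, hence Ivy = 1.
The 2 variables Hank and Mona are confined to {2, 6}, which locks those values in; drop them from Alice, Jack.
Jack must be 3 (only option left). Eliminate 3 elsewhere: Carol, Alice.
No further eliminations apply; Alice can still be any of 4, 7.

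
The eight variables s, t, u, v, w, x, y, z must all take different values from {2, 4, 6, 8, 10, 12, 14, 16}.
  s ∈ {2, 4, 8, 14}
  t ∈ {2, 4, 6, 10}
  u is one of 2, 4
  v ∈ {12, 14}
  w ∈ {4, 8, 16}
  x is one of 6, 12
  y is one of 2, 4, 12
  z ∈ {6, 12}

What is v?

14

Among the 8 variables, 10 fits only t (and all 8 values in {2, 4, 6, 8, 10, 12, 14, 16} must be used), so t = 10.
Among the 7 still-open variables, 16 fits only w (and all 7 values in {2, 4, 6, 8, 12, 14, 16} must be used), so w = 16.
The 6 still-open variables together cover exactly {2, 4, 6, 8, 12, 14} — 6 values for 6 variables — and 8 appears only in s's list, so s = 8.
The 5 still-open variables draw from only 5 values {2, 4, 6, 12, 14}, so each is used; only v can be 14, hence v = 14.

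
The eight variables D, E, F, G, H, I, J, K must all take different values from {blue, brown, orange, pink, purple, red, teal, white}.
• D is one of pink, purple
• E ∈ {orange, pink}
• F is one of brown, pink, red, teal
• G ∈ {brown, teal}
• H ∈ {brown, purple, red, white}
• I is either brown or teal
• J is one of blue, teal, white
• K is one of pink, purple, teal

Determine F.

Among the 8 variables, blue fits only J (and all 8 values in {blue, brown, orange, pink, purple, red, teal, white} must be used), so J = blue.
The 7 still-open variables together cover exactly {brown, orange, pink, purple, red, teal, white} — 7 values for 7 variables — and orange appears only in E's list, so E = orange.
Among the 6 still-open variables, white fits only H (and all 6 values in {brown, pink, purple, red, teal, white} must be used), so H = white.
The 5 still-open variables together cover exactly {brown, pink, purple, red, teal} — 5 values for 5 variables — and red appears only in F's list, so F = red.

red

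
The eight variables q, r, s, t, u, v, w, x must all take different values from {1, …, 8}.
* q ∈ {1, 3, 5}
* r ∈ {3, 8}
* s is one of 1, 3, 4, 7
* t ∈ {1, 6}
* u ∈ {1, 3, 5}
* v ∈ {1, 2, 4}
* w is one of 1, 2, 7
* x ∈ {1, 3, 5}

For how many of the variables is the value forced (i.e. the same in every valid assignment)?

2

The 8 variables draw from only 8 values {1, 2, 3, 4, 5, 6, 7, 8}, so each is used; only t can be 6, hence t = 6.
The 7 still-open variables draw from only 7 values {1, 2, 3, 4, 5, 7, 8}, so each is used; only r can be 8, hence r = 8.
q, u, x share exactly the 3 values {1, 3, 5}; by pigeonhole those values go to them, so strike 1, 3, 5 from s, v, w.
Determined: r=8, t=6. The other variables each still have more than one consistent value. That makes 2.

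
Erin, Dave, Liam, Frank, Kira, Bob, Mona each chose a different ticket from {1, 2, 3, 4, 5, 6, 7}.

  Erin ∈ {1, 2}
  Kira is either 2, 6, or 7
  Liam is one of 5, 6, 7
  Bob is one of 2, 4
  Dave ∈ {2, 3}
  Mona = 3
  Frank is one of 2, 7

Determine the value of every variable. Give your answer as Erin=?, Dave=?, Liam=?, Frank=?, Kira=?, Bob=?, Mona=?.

Erin=1, Dave=2, Liam=5, Frank=7, Kira=6, Bob=4, Mona=3

Mona's domain is down to {3}, so Mona = 3. So Dave can't be 3.
Dave has just one choice, so Dave = 2. Remove 2 from Erin, Frank, Kira, Bob.
Frank's domain is down to {7}, so Frank = 7. So Liam, Kira can't be 7.
Kira must be 6 (only option left). Strike 6 from Liam.
Bob's domain is down to {4}, so Bob = 4.
Erin must be 1 (only option left).
Liam's domain is down to {5}, so Liam = 5.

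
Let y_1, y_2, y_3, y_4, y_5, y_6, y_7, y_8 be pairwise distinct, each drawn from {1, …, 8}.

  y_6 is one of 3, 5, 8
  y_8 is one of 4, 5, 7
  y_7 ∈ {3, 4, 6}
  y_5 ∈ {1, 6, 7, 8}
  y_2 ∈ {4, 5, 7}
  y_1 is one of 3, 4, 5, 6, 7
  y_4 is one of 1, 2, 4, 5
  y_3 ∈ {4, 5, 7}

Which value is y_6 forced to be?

8

The 8 variables together cover exactly {1, 2, 3, 4, 5, 6, 7, 8} — 8 values for 8 variables — and 2 appears only in y_4's list, so y_4 = 2.
Among the 7 still-open variables, 1 fits only y_5 (and all 7 values in {1, 3, 4, 5, 6, 7, 8} must be used), so y_5 = 1.
The 6 still-open variables draw from only 6 values {3, 4, 5, 6, 7, 8}, so each is used; only y_6 can be 8, hence y_6 = 8.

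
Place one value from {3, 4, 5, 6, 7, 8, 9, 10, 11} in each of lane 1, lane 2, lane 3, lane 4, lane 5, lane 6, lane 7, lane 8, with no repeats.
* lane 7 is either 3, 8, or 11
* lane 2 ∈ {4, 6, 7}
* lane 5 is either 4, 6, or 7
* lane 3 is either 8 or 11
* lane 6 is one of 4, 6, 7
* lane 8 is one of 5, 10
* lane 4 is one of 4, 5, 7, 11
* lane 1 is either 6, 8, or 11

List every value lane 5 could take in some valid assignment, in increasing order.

Among the 8 variables, 3 fits only lane 7 (and all 8 values in {3, 4, 5, 6, 7, 8, 10, 11} must be used), so lane 7 = 3.
The 7 still-open variables together cover exactly {4, 5, 6, 7, 8, 10, 11} — 7 values for 7 variables — and 10 appears only in lane 8's list, so lane 8 = 10.
Among the 6 still-open variables, 5 fits only lane 4 (and all 6 values in {4, 5, 6, 7, 8, 11} must be used), so lane 4 = 5.
lane 2, lane 5, lane 6 between them cover only {4, 6, 7} — a naked triple. Remove those values from lane 1.
No further eliminations apply; lane 5 can still be any of 4, 6, 7.

4, 6, 7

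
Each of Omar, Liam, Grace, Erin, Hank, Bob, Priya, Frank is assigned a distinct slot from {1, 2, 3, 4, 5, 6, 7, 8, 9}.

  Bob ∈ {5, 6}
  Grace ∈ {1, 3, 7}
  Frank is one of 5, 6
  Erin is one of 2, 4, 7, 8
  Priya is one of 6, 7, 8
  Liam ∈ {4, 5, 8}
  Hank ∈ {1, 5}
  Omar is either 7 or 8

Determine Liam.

The 8 variables together cover exactly {1, 2, 3, 4, 5, 6, 7, 8} — 8 values for 8 variables — and 2 appears only in Erin's list, so Erin = 2.
The 7 still-open variables draw from only 7 values {1, 3, 4, 5, 6, 7, 8}, so each is used; only Grace can be 3, hence Grace = 3.
The 6 still-open variables together cover exactly {1, 4, 5, 6, 7, 8} — 6 values for 6 variables — and 1 appears only in Hank's list, so Hank = 1.
The 5 still-open variables together cover exactly {4, 5, 6, 7, 8} — 5 values for 5 variables — and 4 appears only in Liam's list, so Liam = 4.

4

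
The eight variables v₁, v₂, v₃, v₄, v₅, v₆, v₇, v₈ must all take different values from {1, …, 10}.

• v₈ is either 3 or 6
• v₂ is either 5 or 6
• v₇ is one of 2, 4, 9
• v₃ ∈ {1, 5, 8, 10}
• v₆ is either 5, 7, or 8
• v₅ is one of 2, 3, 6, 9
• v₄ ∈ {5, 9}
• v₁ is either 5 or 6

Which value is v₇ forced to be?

4

The 2 variables v₁ and v₂ are confined to {5, 6}, which locks those values in; drop them from v₃, v₄, v₅, v₆, v₈.
v₄ has just one choice, so v₄ = 9. Strike 9 from v₅, v₇.
v₈ must be 3 (only option left). Eliminate 3 elsewhere: v₅.
That leaves v₅ = 2. So v₇ can't be 2.
So v₇ = 4.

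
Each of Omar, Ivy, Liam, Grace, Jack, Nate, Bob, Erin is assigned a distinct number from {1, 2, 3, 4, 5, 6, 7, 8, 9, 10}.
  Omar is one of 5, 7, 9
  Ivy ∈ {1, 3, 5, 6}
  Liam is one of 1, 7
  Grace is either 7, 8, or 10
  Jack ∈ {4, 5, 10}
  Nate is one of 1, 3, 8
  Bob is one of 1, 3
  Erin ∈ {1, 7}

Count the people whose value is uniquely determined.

3

The 2 variables Liam and Erin are confined to {1, 7}, which locks those values in; drop them from Omar, Ivy, Grace, Nate, Bob.
That leaves Bob = 3. Remove 3 from Ivy, Nate.
Nate must be 8 (only option left). Remove 8 from Grace.
Grace has just one choice, so Grace = 10. Eliminate 10 elsewhere: Jack.
Determined: Grace=10, Nate=8, Bob=3. The other people each still have more than one consistent value. That makes 3.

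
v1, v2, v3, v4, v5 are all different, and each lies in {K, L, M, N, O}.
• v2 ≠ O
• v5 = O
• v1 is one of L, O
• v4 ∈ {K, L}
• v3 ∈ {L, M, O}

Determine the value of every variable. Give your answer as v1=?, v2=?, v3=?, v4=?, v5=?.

v5 must be O (only option left). Remove O from v1, v3.
v1's domain is down to {L}, so v1 = L. Remove L from v2, v3, v4.
v3's domain is down to {M}, so v3 = M. So v2 can't be M.
v4's domain is down to {K}, so v4 = K. So v2 can't be K.
v2's domain is down to {N}, so v2 = N.

v1=L, v2=N, v3=M, v4=K, v5=O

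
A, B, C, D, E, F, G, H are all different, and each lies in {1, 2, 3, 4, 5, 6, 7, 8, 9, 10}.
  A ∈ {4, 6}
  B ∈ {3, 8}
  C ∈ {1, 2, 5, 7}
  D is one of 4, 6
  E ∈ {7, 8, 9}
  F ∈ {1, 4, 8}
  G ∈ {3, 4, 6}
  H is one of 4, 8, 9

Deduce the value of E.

A and D share exactly the 2 values {4, 6}; by pigeonhole those values go to them, so strike 4, 6 from F, G, H.
G's domain is down to {3}, so G = 3. So B can't be 3.
B must be 8 (only option left). Strike 8 from E, F, H.
F has just one choice, so F = 1. So C can't be 1.
H has just one choice, so H = 9. Remove 9 from E.
So E = 7.

7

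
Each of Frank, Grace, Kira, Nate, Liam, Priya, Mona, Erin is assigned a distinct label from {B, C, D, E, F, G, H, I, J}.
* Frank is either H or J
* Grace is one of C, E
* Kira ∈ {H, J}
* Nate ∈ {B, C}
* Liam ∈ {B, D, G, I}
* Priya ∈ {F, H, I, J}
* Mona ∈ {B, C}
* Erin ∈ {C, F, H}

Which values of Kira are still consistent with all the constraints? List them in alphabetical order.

H, J

Frank and Kira share exactly the 2 values {H, J}; by pigeonhole those values go to them, so strike H, J from Priya, Erin.
Nate and Mona between them cover only {B, C} — a naked pair. Remove those values from Grace, Liam, Erin.
Grace must be E (only option left).
Erin must be F (only option left). Remove F from Priya.
That leaves Priya = I. Eliminate I elsewhere: Liam.
No further eliminations apply; Kira can still be any of H, J.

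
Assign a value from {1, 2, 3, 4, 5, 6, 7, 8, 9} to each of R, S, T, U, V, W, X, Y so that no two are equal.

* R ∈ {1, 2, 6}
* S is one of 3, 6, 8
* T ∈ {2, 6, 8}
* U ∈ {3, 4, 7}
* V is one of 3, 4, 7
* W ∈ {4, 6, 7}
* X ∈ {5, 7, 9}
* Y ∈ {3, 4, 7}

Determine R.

U, V, Y between them cover only {3, 4, 7} — a naked triple. Remove those values from S, W, X.
W's domain is down to {6}, so W = 6. Remove 6 from R, S, T.
S's domain is down to {8}, so S = 8. Remove 8 from T.
That leaves T = 2. Strike 2 from R.
So R = 1.

1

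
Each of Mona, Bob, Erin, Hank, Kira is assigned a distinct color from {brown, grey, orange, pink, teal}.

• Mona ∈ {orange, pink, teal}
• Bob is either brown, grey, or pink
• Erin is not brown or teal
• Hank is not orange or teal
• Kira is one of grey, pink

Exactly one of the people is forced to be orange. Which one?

The 5 variables draw from only 5 values {brown, grey, orange, pink, teal}, so each is used; only Mona can be teal, hence Mona = teal.
Among the 4 still-open variables, orange fits only Erin (and all 4 values in {brown, grey, orange, pink} must be used), so Erin = orange.

Erin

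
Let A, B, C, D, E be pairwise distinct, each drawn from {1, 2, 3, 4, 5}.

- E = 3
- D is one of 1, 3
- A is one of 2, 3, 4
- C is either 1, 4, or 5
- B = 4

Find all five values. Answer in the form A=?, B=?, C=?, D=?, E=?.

A=2, B=4, C=5, D=1, E=3

B must be 4 (only option left). Strike 4 from A, C.
E must be 3 (only option left). Strike 3 from A, D.
That leaves A = 2.
D's domain is down to {1}, so D = 1. Strike 1 from C.
C must be 5 (only option left).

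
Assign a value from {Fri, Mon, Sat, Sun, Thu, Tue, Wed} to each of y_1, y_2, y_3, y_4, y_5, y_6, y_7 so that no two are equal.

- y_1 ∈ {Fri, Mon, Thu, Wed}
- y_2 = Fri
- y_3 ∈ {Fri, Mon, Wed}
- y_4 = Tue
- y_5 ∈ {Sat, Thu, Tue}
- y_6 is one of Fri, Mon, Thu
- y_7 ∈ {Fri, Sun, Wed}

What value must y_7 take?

y_2 has just one choice, so y_2 = Fri. So y_1, y_3, y_6, y_7 can't be Fri.
y_4 has just one choice, so y_4 = Tue. Strike Tue from y_5.
The 5 still-open variables draw from only 5 values {Mon, Sat, Sun, Thu, Wed}, so each is used; only y_5 can be Sat, hence y_5 = Sat.
The 4 still-open variables draw from only 4 values {Mon, Sun, Thu, Wed}, so each is used; only y_7 can be Sun, hence y_7 = Sun.

Sun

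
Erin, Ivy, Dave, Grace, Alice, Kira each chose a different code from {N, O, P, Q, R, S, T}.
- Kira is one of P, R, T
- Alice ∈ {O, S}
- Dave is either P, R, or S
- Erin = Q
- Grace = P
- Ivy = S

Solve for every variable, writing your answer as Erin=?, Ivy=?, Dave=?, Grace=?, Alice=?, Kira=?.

Erin must be Q (only option left).
That leaves Ivy = S. Strike S from Dave, Alice.
Grace must be P (only option left). Eliminate P elsewhere: Dave, Kira.
Alice's domain is down to {O}, so Alice = O.
That leaves Dave = R. So Kira can't be R.
Kira must be T (only option left).

Erin=Q, Ivy=S, Dave=R, Grace=P, Alice=O, Kira=T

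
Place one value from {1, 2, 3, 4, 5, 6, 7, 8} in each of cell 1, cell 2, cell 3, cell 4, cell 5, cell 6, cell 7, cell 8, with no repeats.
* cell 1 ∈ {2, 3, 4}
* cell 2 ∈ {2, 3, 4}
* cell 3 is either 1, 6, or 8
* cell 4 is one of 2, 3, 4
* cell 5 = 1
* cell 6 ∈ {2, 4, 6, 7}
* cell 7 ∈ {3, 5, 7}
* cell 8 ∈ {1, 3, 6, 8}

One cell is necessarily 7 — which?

cell 6

cell 5 has just one choice, so cell 5 = 1. Eliminate 1 elsewhere: cell 3, cell 8.
The 7 still-open variables draw from only 7 values {2, 3, 4, 5, 6, 7, 8}, so each is used; only cell 7 can be 5, hence cell 7 = 5.
The 6 still-open variables draw from only 6 values {2, 3, 4, 6, 7, 8}, so each is used; only cell 6 can be 7, hence cell 6 = 7.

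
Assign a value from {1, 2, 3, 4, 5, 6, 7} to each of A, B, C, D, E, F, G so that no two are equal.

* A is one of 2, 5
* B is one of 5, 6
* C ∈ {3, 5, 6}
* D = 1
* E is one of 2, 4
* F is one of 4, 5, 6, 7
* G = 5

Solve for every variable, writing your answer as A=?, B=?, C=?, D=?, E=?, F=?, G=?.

D's domain is down to {1}, so D = 1.
G's domain is down to {5}, so G = 5. Strike 5 from A, B, C, F.
A's domain is down to {2}, so A = 2. Eliminate 2 elsewhere: E.
B's domain is down to {6}, so B = 6. So C, F can't be 6.
C's domain is down to {3}, so C = 3.
That leaves E = 4. Remove 4 from F.
F must be 7 (only option left).

A=2, B=6, C=3, D=1, E=4, F=7, G=5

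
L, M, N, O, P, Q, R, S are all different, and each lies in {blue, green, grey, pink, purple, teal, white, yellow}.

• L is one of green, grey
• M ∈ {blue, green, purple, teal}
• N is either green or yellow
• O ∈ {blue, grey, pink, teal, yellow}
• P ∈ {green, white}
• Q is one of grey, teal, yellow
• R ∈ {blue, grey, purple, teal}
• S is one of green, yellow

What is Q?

teal

The 8 variables draw from only 8 values {blue, green, grey, pink, purple, teal, white, yellow}, so each is used; only O can be pink, hence O = pink.
Among the 7 still-open variables, white fits only P (and all 7 values in {blue, green, grey, purple, teal, white, yellow} must be used), so P = white.
N and S between them cover only {green, yellow} — a naked pair. Remove those values from L, M, Q.
That leaves L = grey. Strike grey from Q, R.
So Q = teal.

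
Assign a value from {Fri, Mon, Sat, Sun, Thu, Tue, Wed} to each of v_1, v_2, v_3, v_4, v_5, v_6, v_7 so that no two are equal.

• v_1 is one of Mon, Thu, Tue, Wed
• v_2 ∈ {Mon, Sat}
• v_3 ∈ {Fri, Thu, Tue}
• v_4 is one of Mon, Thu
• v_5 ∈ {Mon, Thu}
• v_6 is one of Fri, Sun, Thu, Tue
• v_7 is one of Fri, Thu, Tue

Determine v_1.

Wed

The 7 variables together cover exactly {Fri, Mon, Sat, Sun, Thu, Tue, Wed} — 7 values for 7 variables — and Sat appears only in v_2's list, so v_2 = Sat.
The 6 still-open variables draw from only 6 values {Fri, Mon, Sun, Thu, Tue, Wed}, so each is used; only v_6 can be Sun, hence v_6 = Sun.
Among the 5 still-open variables, Wed fits only v_1 (and all 5 values in {Fri, Mon, Thu, Tue, Wed} must be used), so v_1 = Wed.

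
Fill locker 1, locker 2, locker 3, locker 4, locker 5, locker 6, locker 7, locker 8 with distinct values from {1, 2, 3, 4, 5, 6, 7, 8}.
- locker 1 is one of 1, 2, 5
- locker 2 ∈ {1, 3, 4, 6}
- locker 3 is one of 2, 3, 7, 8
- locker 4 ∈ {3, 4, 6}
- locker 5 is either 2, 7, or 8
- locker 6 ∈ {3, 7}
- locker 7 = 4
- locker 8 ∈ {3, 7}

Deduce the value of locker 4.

locker 7's domain is down to {4}, so locker 7 = 4. Remove 4 from locker 2, locker 4.
The 7 still-open variables together cover exactly {1, 2, 3, 5, 6, 7, 8} — 7 values for 7 variables — and 5 appears only in locker 1's list, so locker 1 = 5.
The 6 still-open variables draw from only 6 values {1, 2, 3, 6, 7, 8}, so each is used; only locker 2 can be 1, hence locker 2 = 1.
The 5 still-open variables together cover exactly {2, 3, 6, 7, 8} — 5 values for 5 variables — and 6 appears only in locker 4's list, so locker 4 = 6.

6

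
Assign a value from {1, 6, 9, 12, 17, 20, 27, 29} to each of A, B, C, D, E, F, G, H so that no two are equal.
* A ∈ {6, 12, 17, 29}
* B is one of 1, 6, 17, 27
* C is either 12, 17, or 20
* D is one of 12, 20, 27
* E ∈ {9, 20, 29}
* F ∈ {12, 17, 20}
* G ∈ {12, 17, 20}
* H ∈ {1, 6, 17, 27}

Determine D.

27

The 8 variables draw from only 8 values {1, 6, 9, 12, 17, 20, 27, 29}, so each is used; only E can be 9, hence E = 9.
Among the 7 still-open variables, 29 fits only A (and all 7 values in {1, 6, 12, 17, 20, 27, 29} must be used), so A = 29.
The 3 variables C, F, G are confined to {12, 17, 20}, which locks those values in; drop them from B, D, H.
So D = 27.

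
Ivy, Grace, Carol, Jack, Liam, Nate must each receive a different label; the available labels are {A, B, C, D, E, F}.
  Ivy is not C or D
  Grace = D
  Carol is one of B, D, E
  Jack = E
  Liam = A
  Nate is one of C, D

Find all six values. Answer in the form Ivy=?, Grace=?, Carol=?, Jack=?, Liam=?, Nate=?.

Ivy=F, Grace=D, Carol=B, Jack=E, Liam=A, Nate=C

Grace has just one choice, so Grace = D. Strike D from Carol, Nate.
Jack must be E (only option left). Eliminate E elsewhere: Ivy, Carol.
Liam's domain is down to {A}, so Liam = A. Strike A from Ivy.
Nate has just one choice, so Nate = C.
Carol has just one choice, so Carol = B. So Ivy can't be B.
Ivy must be F (only option left).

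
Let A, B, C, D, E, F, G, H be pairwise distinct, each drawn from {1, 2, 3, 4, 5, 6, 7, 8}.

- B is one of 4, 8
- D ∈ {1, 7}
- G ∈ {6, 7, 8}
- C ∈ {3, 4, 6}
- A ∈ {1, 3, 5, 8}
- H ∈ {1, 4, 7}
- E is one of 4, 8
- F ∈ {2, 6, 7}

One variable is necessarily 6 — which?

G

Among the 8 variables, 2 fits only F (and all 8 values in {1, 2, 3, 4, 5, 6, 7, 8} must be used), so F = 2.
The 7 still-open variables together cover exactly {1, 3, 4, 5, 6, 7, 8} — 7 values for 7 variables — and 5 appears only in A's list, so A = 5.
Among the 6 still-open variables, 3 fits only C (and all 6 values in {1, 3, 4, 6, 7, 8} must be used), so C = 3.
The 5 still-open variables together cover exactly {1, 4, 6, 7, 8} — 5 values for 5 variables — and 6 appears only in G's list, so G = 6.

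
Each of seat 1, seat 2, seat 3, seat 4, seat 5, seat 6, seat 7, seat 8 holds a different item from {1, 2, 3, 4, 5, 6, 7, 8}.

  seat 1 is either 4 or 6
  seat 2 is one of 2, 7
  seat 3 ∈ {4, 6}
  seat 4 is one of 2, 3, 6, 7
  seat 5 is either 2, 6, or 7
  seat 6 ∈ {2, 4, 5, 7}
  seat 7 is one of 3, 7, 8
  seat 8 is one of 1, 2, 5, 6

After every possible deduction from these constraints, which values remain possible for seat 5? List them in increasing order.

2, 7

Among the 8 variables, 1 fits only seat 8 (and all 8 values in {1, 2, 3, 4, 5, 6, 7, 8} must be used), so seat 8 = 1.
The 7 still-open variables draw from only 7 values {2, 3, 4, 5, 6, 7, 8}, so each is used; only seat 6 can be 5, hence seat 6 = 5.
Among the 6 still-open variables, 8 fits only seat 7 (and all 6 values in {2, 3, 4, 6, 7, 8} must be used), so seat 7 = 8.
The 5 still-open variables together cover exactly {2, 3, 4, 6, 7} — 5 values for 5 variables — and 3 appears only in seat 4's list, so seat 4 = 3.
seat 1 and seat 3 share exactly the 2 values {4, 6}; by pigeonhole those values go to them, so strike 4, 6 from seat 5.
No further eliminations apply; seat 5 can still be any of 2, 7.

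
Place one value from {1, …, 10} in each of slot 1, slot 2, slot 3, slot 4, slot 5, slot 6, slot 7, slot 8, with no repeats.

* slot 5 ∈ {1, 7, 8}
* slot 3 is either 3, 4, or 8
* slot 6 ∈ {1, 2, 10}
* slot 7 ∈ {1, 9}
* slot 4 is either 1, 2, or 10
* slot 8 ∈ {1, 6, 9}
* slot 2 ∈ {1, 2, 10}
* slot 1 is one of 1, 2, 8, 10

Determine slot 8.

6

slot 2, slot 4, slot 6 share exactly the 3 values {1, 2, 10}; by pigeonhole those values go to them, so strike 1, 2, 10 from slot 1, slot 5, slot 7, slot 8.
That leaves slot 1 = 8. Eliminate 8 elsewhere: slot 3, slot 5.
slot 5 must be 7 (only option left).
slot 7 has just one choice, so slot 7 = 9. Remove 9 from slot 8.
So slot 8 = 6.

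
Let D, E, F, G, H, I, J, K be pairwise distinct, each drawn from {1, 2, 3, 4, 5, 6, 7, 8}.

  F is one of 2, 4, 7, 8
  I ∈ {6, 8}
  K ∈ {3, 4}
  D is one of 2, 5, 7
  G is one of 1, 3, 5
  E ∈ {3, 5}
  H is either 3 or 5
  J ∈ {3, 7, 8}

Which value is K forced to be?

Among the 8 variables, 1 fits only G (and all 8 values in {1, 2, 3, 4, 5, 6, 7, 8} must be used), so G = 1.
Among the 7 still-open variables, 6 fits only I (and all 7 values in {2, 3, 4, 5, 6, 7, 8} must be used), so I = 6.
E and H between them cover only {3, 5} — a naked pair. Remove those values from D, J, K.
So K = 4.

4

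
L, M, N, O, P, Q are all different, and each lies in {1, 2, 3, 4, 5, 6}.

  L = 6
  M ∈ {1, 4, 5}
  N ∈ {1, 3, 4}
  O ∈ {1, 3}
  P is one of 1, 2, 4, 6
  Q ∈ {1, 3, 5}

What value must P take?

L's domain is down to {6}, so L = 6. So P can't be 6.
The 5 still-open variables draw from only 5 values {1, 2, 3, 4, 5}, so each is used; only P can be 2, hence P = 2.

2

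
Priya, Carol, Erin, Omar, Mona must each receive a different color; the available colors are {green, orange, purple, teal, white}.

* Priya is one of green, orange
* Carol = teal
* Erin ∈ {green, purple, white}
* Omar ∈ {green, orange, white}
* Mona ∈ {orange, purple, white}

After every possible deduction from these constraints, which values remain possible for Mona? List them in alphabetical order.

orange, purple, white

Carol's domain is down to {teal}, so Carol = teal.
No further eliminations apply; Mona can still be any of orange, purple, white.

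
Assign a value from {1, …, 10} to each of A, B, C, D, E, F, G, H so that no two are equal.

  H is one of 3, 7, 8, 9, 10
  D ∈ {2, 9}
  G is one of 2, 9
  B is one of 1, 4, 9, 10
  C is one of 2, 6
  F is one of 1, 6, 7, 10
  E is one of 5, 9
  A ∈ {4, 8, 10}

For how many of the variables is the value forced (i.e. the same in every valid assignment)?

2

The 2 variables D and G are confined to {2, 9}, which locks those values in; drop them from B, C, E, H.
C's domain is down to {6}, so C = 6. Strike 6 from F.
E must be 5 (only option left).
Determined: C=6, E=5. The other variables each still have more than one consistent value. That makes 2.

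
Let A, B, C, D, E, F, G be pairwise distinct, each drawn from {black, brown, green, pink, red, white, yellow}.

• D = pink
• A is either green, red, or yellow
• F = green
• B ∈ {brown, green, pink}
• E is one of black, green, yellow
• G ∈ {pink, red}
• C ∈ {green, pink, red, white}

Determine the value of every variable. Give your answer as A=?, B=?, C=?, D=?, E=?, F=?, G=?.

A=yellow, B=brown, C=white, D=pink, E=black, F=green, G=red

D must be pink (only option left). Eliminate pink elsewhere: B, C, G.
F must be green (only option left). So A, B, C, E can't be green.
G has just one choice, so G = red. Strike red from A, C.
A has just one choice, so A = yellow. So E can't be yellow.
B's domain is down to {brown}, so B = brown.
C must be white (only option left).
E's domain is down to {black}, so E = black.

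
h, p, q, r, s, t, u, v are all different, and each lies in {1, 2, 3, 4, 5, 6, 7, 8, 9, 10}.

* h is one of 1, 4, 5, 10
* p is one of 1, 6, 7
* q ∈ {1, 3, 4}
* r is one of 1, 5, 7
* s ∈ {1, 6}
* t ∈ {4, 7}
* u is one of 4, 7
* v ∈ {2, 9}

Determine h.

10

t and u share exactly the 2 values {4, 7}; by pigeonhole those values go to them, so strike 4, 7 from h, p, q, r.
p and s share exactly the 2 values {1, 6}; by pigeonhole those values go to them, so strike 1, 6 from h, q, r.
q has just one choice, so q = 3.
r has just one choice, so r = 5. Strike 5 from h.
So h = 10.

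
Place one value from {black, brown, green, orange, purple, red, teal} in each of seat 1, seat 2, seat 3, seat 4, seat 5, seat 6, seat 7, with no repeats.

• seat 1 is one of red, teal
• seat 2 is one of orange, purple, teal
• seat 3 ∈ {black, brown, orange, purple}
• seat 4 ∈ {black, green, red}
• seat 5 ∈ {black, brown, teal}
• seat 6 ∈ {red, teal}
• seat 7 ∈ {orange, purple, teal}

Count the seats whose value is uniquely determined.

The 7 variables together cover exactly {black, brown, green, orange, purple, red, teal} — 7 values for 7 variables — and green appears only in seat 4's list, so seat 4 = green.
seat 1 and seat 6 between them cover only {red, teal} — a naked pair. Remove those values from seat 2, seat 5, seat 7.
The 2 variables seat 2 and seat 7 are confined to {orange, purple}, which locks those values in; drop them from seat 3.
Determined: seat 4=green. The other seats each still have more than one consistent value. That makes 1.

1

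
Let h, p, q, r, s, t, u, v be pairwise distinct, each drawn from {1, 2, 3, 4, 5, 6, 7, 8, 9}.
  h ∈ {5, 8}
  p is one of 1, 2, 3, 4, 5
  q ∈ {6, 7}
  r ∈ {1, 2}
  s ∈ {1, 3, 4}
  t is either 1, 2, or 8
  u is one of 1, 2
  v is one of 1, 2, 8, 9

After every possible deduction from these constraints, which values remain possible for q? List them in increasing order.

6, 7

r and u share exactly the 2 values {1, 2}; by pigeonhole those values go to them, so strike 1, 2 from p, s, t, v.
That leaves t = 8. Remove 8 from h, v.
v's domain is down to {9}, so v = 9.
h must be 5 (only option left). Eliminate 5 elsewhere: p.
No further eliminations apply; q can still be any of 6, 7.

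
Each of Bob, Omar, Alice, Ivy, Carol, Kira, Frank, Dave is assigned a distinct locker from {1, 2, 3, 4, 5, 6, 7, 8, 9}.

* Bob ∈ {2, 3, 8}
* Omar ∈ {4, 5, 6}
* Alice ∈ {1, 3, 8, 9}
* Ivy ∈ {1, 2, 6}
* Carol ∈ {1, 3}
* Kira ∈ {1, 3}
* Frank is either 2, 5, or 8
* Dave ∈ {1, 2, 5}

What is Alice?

9

The 8 variables draw from only 8 values {1, 2, 3, 4, 5, 6, 8, 9}, so each is used; only Omar can be 4, hence Omar = 4.
The 7 still-open variables draw from only 7 values {1, 2, 3, 5, 6, 8, 9}, so each is used; only Ivy can be 6, hence Ivy = 6.
The 6 still-open variables draw from only 6 values {1, 2, 3, 5, 8, 9}, so each is used; only Alice can be 9, hence Alice = 9.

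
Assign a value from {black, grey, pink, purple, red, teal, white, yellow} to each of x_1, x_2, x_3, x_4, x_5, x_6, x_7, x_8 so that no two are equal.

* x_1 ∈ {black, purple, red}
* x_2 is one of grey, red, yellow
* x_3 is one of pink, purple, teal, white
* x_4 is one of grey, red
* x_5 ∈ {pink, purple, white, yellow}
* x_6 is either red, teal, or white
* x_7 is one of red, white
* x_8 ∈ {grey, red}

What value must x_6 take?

teal

The 8 variables together cover exactly {black, grey, pink, purple, red, teal, white, yellow} — 8 values for 8 variables — and black appears only in x_1's list, so x_1 = black.
x_4 and x_8 between them cover only {grey, red} — a naked pair. Remove those values from x_2, x_6, x_7.
x_2 must be yellow (only option left). Eliminate yellow elsewhere: x_5.
That leaves x_7 = white. Remove white from x_3, x_5, x_6.
So x_6 = teal.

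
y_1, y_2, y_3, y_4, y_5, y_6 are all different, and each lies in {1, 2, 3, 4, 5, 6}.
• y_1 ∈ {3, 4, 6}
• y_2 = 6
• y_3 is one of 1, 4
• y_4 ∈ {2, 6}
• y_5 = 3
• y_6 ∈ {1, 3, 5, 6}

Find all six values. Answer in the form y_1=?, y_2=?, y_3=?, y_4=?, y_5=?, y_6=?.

y_1=4, y_2=6, y_3=1, y_4=2, y_5=3, y_6=5

y_2 has just one choice, so y_2 = 6. Eliminate 6 elsewhere: y_1, y_4, y_6.
y_4 has just one choice, so y_4 = 2.
That leaves y_5 = 3. Eliminate 3 elsewhere: y_1, y_6.
y_1 has just one choice, so y_1 = 4. Eliminate 4 elsewhere: y_3.
y_3 has just one choice, so y_3 = 1. Remove 1 from y_6.
y_6 has just one choice, so y_6 = 5.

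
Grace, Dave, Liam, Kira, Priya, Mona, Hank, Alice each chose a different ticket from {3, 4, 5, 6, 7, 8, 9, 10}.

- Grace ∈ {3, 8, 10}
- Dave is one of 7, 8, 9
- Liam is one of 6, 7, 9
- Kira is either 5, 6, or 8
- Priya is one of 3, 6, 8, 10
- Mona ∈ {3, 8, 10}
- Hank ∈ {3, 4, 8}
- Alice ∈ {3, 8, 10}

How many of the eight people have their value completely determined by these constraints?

3

The 8 variables together cover exactly {3, 4, 5, 6, 7, 8, 9, 10} — 8 values for 8 variables — and 4 appears only in Hank's list, so Hank = 4.
The 7 still-open variables draw from only 7 values {3, 5, 6, 7, 8, 9, 10}, so each is used; only Kira can be 5, hence Kira = 5.
The 3 variables Grace, Mona, Alice are confined to {3, 8, 10}, which locks those values in; drop them from Dave, Priya.
Priya's domain is down to {6}, so Priya = 6. Remove 6 from Liam.
Determined: Kira=5, Priya=6, Hank=4. The other people each still have more than one consistent value. That makes 3.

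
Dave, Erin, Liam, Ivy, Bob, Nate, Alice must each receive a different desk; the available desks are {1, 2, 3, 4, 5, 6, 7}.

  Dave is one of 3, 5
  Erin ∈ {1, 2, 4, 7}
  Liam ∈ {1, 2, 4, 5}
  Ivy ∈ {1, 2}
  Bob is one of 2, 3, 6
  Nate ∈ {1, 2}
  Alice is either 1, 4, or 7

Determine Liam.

Among the 7 variables, 6 fits only Bob (and all 7 values in {1, 2, 3, 4, 5, 6, 7} must be used), so Bob = 6.
The 6 still-open variables draw from only 6 values {1, 2, 3, 4, 5, 7}, so each is used; only Dave can be 3, hence Dave = 3.
The 5 still-open variables together cover exactly {1, 2, 4, 5, 7} — 5 values for 5 variables — and 5 appears only in Liam's list, so Liam = 5.

5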